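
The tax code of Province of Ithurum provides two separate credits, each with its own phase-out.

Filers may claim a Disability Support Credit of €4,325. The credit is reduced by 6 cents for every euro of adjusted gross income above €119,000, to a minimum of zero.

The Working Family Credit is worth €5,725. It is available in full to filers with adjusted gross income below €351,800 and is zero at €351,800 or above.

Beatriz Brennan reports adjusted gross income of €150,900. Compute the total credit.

Disability Support Credit: 6% of the €31,900 excess over €119,000 is €1,914; credit = €4,325 − €1,914 = €2,411.
Working Family Credit: €150,900 is below the €351,800 cutoff, so the full €5,725 applies.
Total: €2,411 + €5,725 = €8,136.

€8,136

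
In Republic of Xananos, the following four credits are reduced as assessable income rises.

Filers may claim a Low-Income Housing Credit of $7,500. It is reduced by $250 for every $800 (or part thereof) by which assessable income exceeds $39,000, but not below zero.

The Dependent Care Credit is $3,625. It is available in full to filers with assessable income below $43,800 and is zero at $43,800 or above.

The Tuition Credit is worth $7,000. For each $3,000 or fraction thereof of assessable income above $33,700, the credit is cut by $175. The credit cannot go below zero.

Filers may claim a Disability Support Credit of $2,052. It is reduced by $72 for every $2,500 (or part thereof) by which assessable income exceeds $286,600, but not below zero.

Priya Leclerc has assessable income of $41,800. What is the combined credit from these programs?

$18,652

Low-Income Housing Credit: income exceeds $39,000 by $2,800, which is 4 full-or-partial $800 increments; reduction = 4 × $250 = $1,000, leaving $6,500.
Dependent Care Credit: $41,800 is below the $43,800 cutoff, so the full $3,625 applies.
Tuition Credit: income exceeds $33,700 by $8,100, which is 3 full-or-partial $3,000 increments; reduction = 3 × $175 = $525, leaving $6,475.
Disability Support Credit: $41,800 is at or below the $286,600 threshold, so the full $2,052 applies.
Total: $6,500 + $3,625 + $6,475 + $2,052 = $18,652.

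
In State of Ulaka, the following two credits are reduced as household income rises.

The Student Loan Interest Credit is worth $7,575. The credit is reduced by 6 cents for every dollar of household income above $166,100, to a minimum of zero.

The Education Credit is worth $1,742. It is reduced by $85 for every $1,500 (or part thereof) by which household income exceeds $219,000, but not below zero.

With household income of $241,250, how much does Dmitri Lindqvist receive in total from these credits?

$3,533

Student Loan Interest Credit: 6% of the $75,150 excess over $166,100 is $4,509; credit = $7,575 − $4,509 = $3,066.
Education Credit: income exceeds $219,000 by $22,250, which is 15 full-or-partial $1,500 increments; reduction = 15 × $85 = $1,275, leaving $467.
Total: $3,066 + $467 = $3,533.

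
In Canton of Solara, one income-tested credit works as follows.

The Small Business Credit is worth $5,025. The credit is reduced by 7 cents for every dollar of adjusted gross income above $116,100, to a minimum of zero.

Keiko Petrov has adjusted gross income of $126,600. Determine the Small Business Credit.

Small Business Credit: 7% of the $10,500 excess over $116,100 is $735; credit = $5,025 − $735 = $4,290.

$4,290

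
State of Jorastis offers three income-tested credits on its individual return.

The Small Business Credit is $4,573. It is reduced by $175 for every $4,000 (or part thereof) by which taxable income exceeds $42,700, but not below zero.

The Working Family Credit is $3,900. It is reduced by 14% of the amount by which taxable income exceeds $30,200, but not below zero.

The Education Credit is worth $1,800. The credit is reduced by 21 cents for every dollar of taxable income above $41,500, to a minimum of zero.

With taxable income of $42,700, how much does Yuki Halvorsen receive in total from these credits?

Small Business Credit: $42,700 is at or below the $42,700 threshold, so the full $4,573 applies.
Working Family Credit: 14% of the $12,500 excess over $30,200 is $1,750; credit = $3,900 − $1,750 = $2,150.
Education Credit: 21% of the $1,200 excess over $41,500 is $252; credit = $1,800 − $252 = $1,548.
Total: $4,573 + $2,150 + $1,548 = $8,271.

$8,271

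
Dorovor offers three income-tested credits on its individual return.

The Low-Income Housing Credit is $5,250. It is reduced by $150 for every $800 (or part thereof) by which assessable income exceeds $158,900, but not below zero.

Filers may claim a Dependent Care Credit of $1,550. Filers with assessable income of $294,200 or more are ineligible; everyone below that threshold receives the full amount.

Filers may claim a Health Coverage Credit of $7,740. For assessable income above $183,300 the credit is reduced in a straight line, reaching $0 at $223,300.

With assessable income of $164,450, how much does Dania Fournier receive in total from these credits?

$13,490

Low-Income Housing Credit: income exceeds $158,900 by $5,550, which is 7 full-or-partial $800 increments; reduction = 7 × $150 = $1,050, leaving $4,200.
Dependent Care Credit: $164,450 is below the $294,200 cutoff, so the full $1,550 applies.
Health Coverage Credit: $164,450 is at or below the $183,300 threshold, so the full $7,740 applies.
Total: $4,200 + $1,550 + $7,740 = $13,490.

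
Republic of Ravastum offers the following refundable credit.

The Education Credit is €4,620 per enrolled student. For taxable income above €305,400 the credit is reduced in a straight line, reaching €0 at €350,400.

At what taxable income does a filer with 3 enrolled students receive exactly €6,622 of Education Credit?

€328,900

Full credit = 3 × €4,620 = €13,860.
€6,622 is 6,622/13,860 of the full €13,860, so 7,238/13,860 of the €45,000 range has been used: income = €305,400 + €45,000 × 7,238/13,860 = €328,900.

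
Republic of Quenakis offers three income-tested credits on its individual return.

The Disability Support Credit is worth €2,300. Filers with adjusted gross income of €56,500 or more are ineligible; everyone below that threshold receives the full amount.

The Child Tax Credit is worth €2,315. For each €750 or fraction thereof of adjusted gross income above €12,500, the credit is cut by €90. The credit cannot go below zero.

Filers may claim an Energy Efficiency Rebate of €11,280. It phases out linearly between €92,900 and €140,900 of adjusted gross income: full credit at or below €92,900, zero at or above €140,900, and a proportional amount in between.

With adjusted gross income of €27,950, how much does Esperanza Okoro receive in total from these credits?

€14,005

Disability Support Credit: €27,950 is below the €56,500 cutoff, so the full €2,300 applies.
Child Tax Credit: income exceeds €12,500 by €15,450, which is 21 full-or-partial €750 increments; reduction = 21 × €90 = €1,890, leaving €425.
Energy Efficiency Rebate: €27,950 is at or below the €92,900 threshold, so the full €11,280 applies.
Total: €2,300 + €425 + €11,280 = €14,005.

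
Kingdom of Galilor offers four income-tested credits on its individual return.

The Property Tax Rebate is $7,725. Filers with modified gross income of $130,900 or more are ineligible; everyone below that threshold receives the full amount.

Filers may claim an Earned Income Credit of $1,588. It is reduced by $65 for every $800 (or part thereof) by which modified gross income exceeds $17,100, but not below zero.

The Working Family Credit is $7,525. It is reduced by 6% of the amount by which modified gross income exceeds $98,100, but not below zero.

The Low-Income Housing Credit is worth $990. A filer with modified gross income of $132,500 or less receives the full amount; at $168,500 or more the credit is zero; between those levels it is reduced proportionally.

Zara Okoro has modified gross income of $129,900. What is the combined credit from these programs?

$14,332

Property Tax Rebate: $129,900 is below the $130,900 cutoff, so the full $7,725 applies.
Earned Income Credit: income exceeds $17,100 by $112,800 → 141 increments × $65 = $9,165 ≥ base, so the credit is $0.
Working Family Credit: 6% of the $31,800 excess over $98,100 is $1,908; credit = $7,525 − $1,908 = $5,617.
Low-Income Housing Credit: $129,900 is at or below the $132,500 threshold, so the full $990 applies.
Total: $7,725 + $0 + $5,617 + $990 = $14,332.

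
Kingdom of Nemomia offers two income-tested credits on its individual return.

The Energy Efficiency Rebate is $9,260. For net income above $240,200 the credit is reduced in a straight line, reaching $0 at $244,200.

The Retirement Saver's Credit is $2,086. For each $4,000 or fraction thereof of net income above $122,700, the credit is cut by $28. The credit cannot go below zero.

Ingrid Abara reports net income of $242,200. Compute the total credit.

$5,876

Energy Efficiency Rebate: $242,200 is $2,000 into a $4,000 phase-out range, leaving 2,000/4,000 of the credit: $9,260 × 2,000/4,000 = $4,630.
Retirement Saver's Credit: income exceeds $122,700 by $119,500, which is 30 full-or-partial $4,000 increments; reduction = 30 × $28 = $840, leaving $1,246.
Total: $4,630 + $1,246 = $5,876.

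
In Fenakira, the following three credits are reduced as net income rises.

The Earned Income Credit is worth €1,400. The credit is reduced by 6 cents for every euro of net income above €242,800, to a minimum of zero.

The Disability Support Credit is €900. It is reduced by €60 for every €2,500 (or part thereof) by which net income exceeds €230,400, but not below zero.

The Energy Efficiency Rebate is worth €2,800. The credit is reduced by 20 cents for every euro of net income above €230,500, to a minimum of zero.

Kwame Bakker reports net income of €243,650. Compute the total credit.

€2,059

Earned Income Credit: 6% of the €850 excess over €242,800 is €51; credit = €1,400 − €51 = €1,349.
Disability Support Credit: income exceeds €230,400 by €13,250, which is 6 full-or-partial €2,500 increments; reduction = 6 × €60 = €360, leaving €540.
Energy Efficiency Rebate: 20% of the €13,150 excess over €230,500 is €2,630; credit = €2,800 − €2,630 = €170.
Total: €1,349 + €540 + €170 = €2,059.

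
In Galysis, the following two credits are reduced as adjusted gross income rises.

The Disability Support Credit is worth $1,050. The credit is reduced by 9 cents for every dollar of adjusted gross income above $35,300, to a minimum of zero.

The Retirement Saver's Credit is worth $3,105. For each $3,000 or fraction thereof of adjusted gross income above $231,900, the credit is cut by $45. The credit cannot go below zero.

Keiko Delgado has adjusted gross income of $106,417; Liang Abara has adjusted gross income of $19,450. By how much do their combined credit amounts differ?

$1,050

Keiko ($106,417): Disability Support Credit: 9% of the $71,117 excess over $35,300 is $6,400.53 ≥ base, so the credit is $0. Retirement Saver's Credit: $106,417 is at or below the $231,900 threshold, so the full $3,105 applies. total $0 + $3,105 = $3,105
Liang ($19,450): Disability Support Credit: $19,450 is at or below the $35,300 threshold, so the full $1,050 applies. Retirement Saver's Credit: $19,450 is at or below the $231,900 threshold, so the full $3,105 applies. total $1,050 + $3,105 = $4,155
Difference: |$3,105 − $4,155| = $1,050.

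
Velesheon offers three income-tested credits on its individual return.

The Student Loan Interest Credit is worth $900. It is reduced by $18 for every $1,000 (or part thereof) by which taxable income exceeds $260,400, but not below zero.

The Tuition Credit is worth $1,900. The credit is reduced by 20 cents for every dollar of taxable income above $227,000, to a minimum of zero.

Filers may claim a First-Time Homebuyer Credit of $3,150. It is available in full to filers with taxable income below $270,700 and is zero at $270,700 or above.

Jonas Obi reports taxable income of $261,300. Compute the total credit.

Student Loan Interest Credit: income exceeds $260,400 by $900, which is 1 full-or-partial $1,000 increment; reduction = 1 × $18 = $18, leaving $882.
Tuition Credit: 20% of the $34,300 excess over $227,000 is $6,860 ≥ base, so the credit is $0.
First-Time Homebuyer Credit: $261,300 is below the $270,700 cutoff, so the full $3,150 applies.
Total: $882 + $0 + $3,150 = $4,032.

$4,032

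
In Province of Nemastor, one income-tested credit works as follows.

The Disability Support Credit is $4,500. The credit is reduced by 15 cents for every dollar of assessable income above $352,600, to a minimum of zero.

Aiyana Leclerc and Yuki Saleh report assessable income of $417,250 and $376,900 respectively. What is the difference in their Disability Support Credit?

$855

Aiyana ($417,250): Disability Support Credit: 15% of the $64,650 excess over $352,600 is $9,697.50 ≥ base, so the credit is $0.
Yuki ($376,900): Disability Support Credit: 15% of the $24,300 excess over $352,600 is $3,645; credit = $4,500 − $3,645 = $855.
Difference: |$0 − $855| = $855.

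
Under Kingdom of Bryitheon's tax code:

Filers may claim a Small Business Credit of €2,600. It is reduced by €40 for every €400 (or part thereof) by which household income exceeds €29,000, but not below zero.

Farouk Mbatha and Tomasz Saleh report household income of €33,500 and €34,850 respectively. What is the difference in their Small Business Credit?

€120

Farouk (€33,500): Small Business Credit: income exceeds €29,000 by €4,500, which is 12 full-or-partial €400 increments; reduction = 12 × €40 = €480, leaving €2,120.
Tomasz (€34,850): Small Business Credit: income exceeds €29,000 by €5,850, which is 15 full-or-partial €400 increments; reduction = 15 × €40 = €600, leaving €2,000.
Difference: |€2,120 − €2,000| = €120.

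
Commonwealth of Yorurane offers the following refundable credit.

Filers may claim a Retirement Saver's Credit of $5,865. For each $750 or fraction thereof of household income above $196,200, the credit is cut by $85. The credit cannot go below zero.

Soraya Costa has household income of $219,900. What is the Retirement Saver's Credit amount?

Retirement Saver's Credit: income exceeds $196,200 by $23,700, which is 32 full-or-partial $750 increments; reduction = 32 × $85 = $2,720, leaving $3,145.

$3,145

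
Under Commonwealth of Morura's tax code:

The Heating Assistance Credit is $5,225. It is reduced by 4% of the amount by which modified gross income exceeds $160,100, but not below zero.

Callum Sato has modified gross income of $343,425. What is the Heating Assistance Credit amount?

$0

Heating Assistance Credit: 4% of the $183,325 excess over $160,100 is $7,333 ≥ base, so the credit is $0.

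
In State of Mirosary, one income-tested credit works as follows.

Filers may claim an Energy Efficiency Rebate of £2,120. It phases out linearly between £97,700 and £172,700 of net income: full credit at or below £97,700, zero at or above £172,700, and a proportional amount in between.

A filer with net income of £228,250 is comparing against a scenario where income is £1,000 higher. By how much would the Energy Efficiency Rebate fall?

At £228,250 — £228,250 is at or above £172,700, so the credit is £0.
At £229,250 — £229,250 is at or above £172,700, so the credit is £0.
Lost: £0 − £0 = £0.

£0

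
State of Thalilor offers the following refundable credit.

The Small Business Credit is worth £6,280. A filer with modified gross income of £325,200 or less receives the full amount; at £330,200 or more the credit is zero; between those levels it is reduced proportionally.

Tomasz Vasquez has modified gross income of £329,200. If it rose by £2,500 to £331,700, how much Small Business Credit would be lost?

£1,256

At £329,200 — £329,200 is £4,000 into a £5,000 phase-out range, leaving 1,000/5,000 of the credit: £6,280 × 1,000/5,000 = £1,256.
At £331,700 — £331,700 is at or above £330,200, so the credit is £0.
Lost: £1,256 − £0 = £1,256.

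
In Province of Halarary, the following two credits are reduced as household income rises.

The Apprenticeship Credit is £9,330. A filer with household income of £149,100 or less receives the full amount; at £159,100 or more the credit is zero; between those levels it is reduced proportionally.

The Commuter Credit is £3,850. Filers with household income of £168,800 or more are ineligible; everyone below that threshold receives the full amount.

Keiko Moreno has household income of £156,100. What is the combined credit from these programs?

Apprenticeship Credit: £156,100 is £7,000 into a £10,000 phase-out range, leaving 3,000/10,000 of the credit: £9,330 × 3,000/10,000 = £2,799.
Commuter Credit: £156,100 is below the £168,800 cutoff, so the full £3,850 applies.
Total: £2,799 + £3,850 = £6,649.

£6,649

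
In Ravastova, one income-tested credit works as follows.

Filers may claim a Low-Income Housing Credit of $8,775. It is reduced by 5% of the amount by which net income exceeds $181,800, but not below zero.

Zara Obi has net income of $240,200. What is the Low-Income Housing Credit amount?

Low-Income Housing Credit: 5% of the $58,400 excess over $181,800 is $2,920; credit = $8,775 − $2,920 = $5,855.

$5,855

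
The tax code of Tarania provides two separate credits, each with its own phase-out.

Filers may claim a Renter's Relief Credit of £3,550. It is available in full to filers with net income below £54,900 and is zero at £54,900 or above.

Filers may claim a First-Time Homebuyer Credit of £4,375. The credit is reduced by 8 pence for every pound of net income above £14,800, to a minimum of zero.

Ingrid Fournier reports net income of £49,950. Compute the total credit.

Renter's Relief Credit: £49,950 is below the £54,900 cutoff, so the full £3,550 applies.
First-Time Homebuyer Credit: 8% of the £35,150 excess over £14,800 is £2,812; credit = £4,375 − £2,812 = £1,563.
Total: £3,550 + £1,563 = £5,113.

£5,113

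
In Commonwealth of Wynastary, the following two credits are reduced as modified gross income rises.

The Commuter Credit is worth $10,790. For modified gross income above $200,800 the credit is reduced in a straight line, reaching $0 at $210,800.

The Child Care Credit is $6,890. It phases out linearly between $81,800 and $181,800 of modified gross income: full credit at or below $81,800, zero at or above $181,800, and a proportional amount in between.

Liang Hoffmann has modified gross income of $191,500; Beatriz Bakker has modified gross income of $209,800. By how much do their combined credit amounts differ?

$9,711

Liang ($191,500): Commuter Credit: $191,500 is at or below the $200,800 threshold, so the full $10,790 applies. Child Care Credit: $191,500 is at or above $181,800, so the credit is $0. total $10,790 + $0 = $10,790
Beatriz ($209,800): Commuter Credit: $209,800 is $9,000 into a $10,000 phase-out range, leaving 1,000/10,000 of the credit: $10,790 × 1,000/10,000 = $1,079. Child Care Credit: $209,800 is at or above $181,800, so the credit is $0. total $1,079 + $0 = $1,079
Difference: |$10,790 − $1,079| = $9,711.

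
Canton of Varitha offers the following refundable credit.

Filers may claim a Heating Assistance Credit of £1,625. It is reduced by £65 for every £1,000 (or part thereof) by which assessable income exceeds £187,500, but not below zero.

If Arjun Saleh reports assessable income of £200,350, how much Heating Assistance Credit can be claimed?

£780

Heating Assistance Credit: income exceeds £187,500 by £12,850, which is 13 full-or-partial £1,000 increments; reduction = 13 × £65 = £845, leaving £780.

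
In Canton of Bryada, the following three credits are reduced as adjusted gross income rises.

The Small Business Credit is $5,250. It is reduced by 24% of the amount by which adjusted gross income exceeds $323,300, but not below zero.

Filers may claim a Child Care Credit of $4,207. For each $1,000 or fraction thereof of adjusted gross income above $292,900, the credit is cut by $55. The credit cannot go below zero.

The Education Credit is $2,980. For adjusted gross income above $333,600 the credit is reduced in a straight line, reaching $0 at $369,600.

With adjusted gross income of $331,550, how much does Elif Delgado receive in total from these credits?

$8,312

Small Business Credit: 24% of the $8,250 excess over $323,300 is $1,980; credit = $5,250 − $1,980 = $3,270.
Child Care Credit: income exceeds $292,900 by $38,650, which is 39 full-or-partial $1,000 increments; reduction = 39 × $55 = $2,145, leaving $2,062.
Education Credit: $331,550 is at or below the $333,600 threshold, so the full $2,980 applies.
Total: $3,270 + $2,062 + $2,980 = $8,312.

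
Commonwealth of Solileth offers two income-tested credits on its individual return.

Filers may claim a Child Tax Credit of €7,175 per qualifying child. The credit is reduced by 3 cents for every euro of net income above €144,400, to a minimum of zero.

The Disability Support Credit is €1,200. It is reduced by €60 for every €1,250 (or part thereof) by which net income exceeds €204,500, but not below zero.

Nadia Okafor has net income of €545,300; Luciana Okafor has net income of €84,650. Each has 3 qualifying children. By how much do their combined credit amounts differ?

Nadia (€545,300): Child Tax Credit: base = 3 × €7,175 = €21,525. 3% of the €400,900 excess over €144,400 is €12,027; credit = €21,525 − €12,027 = €9,498. Disability Support Credit: income exceeds €204,500 by €340,800 → 273 increments × €60 = €16,380 ≥ base, so the credit is €0. total €9,498 + €0 = €9,498
Luciana (€84,650): Child Tax Credit: base = 3 × €7,175 = €21,525. €84,650 is at or below the €144,400 threshold, so the full €21,525 applies. Disability Support Credit: €84,650 is at or below the €204,500 threshold, so the full €1,200 applies. total €21,525 + €1,200 = €22,725
Difference: |€9,498 − €22,725| = €13,227.

€13,227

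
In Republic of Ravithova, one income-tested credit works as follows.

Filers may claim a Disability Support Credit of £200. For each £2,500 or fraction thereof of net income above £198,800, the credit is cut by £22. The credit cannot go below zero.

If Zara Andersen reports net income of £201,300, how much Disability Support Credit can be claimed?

£178

Disability Support Credit: income exceeds £198,800 by £2,500, which is 1 full-or-partial £2,500 increment; reduction = 1 × £22 = £22, leaving £178.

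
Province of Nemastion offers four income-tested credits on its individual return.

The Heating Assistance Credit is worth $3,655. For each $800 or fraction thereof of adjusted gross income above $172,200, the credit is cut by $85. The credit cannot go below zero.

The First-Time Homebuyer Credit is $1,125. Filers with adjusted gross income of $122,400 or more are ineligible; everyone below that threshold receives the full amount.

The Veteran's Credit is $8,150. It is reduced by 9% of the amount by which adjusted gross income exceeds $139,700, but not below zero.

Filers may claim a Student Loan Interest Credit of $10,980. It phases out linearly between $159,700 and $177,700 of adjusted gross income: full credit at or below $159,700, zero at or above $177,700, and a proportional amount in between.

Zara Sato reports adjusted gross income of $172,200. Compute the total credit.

Heating Assistance Credit: $172,200 is at or below the $172,200 threshold, so the full $3,655 applies.
First-Time Homebuyer Credit: $172,200 meets or exceeds the $122,400 cutoff, so the credit is $0.
Veteran's Credit: 9% of the $32,500 excess over $139,700 is $2,925; credit = $8,150 − $2,925 = $5,225.
Student Loan Interest Credit: $172,200 is $12,500 into a $18,000 phase-out range, leaving 5,500/18,000 of the credit: $10,980 × 5,500/18,000 = $3,355.
Total: $3,655 + $0 + $5,225 + $3,355 = $12,235.

$12,235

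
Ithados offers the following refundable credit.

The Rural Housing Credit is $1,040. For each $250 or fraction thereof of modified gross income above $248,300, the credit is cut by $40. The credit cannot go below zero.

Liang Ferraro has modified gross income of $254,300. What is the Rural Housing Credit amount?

$80

Rural Housing Credit: income exceeds $248,300 by $6,000, which is 24 full-or-partial $250 increments; reduction = 24 × $40 = $960, leaving $80.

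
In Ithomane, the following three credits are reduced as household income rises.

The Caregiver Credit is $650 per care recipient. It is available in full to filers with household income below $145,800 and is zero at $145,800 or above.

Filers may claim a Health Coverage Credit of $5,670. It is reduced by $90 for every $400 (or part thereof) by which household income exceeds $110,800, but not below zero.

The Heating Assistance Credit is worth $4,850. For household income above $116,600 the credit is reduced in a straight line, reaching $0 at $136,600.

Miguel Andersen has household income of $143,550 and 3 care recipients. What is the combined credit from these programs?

Caregiver Credit: base = 3 × $650 = $1,950. $143,550 is below the $145,800 cutoff, so the full $1,950 applies.
Health Coverage Credit: income exceeds $110,800 by $32,750 → 82 increments × $90 = $7,380 ≥ base, so the credit is $0.
Heating Assistance Credit: $143,550 is at or above $136,600, so the credit is $0.
Total: $1,950 + $0 + $0 = $1,950.

$1,950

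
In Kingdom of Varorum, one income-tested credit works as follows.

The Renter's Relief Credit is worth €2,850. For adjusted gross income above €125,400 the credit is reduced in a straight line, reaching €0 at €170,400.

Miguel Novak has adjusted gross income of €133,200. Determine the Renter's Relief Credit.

€2,356

Renter's Relief Credit: €133,200 is €7,800 into a €45,000 phase-out range, leaving 37,200/45,000 of the credit: €2,850 × 37,200/45,000 = €2,356.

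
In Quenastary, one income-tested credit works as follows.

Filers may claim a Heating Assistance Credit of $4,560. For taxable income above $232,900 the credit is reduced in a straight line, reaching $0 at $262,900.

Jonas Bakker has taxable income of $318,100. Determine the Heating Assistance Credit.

Heating Assistance Credit: $318,100 is at or above $262,900, so the credit is $0.

$0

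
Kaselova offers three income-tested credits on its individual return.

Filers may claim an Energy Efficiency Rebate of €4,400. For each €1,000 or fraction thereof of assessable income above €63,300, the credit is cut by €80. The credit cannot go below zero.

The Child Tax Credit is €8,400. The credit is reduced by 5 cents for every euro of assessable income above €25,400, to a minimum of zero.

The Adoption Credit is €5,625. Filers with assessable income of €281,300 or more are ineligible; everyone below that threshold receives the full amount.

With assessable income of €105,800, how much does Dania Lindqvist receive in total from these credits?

Energy Efficiency Rebate: income exceeds €63,300 by €42,500, which is 43 full-or-partial €1,000 increments; reduction = 43 × €80 = €3,440, leaving €960.
Child Tax Credit: 5% of the €80,400 excess over €25,400 is €4,020; credit = €8,400 − €4,020 = €4,380.
Adoption Credit: €105,800 is below the €281,300 cutoff, so the full €5,625 applies.
Total: €960 + €4,380 + €5,625 = €10,965.

€10,965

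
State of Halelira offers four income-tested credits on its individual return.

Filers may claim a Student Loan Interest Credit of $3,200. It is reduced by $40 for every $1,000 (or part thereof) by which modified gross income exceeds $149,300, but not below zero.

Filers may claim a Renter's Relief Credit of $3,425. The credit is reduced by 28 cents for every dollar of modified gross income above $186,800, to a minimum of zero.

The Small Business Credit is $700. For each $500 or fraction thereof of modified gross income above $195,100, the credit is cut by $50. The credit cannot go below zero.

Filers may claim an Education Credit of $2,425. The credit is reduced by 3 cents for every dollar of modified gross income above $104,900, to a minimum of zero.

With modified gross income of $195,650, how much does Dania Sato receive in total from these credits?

$2,867

Student Loan Interest Credit: income exceeds $149,300 by $46,350, which is 47 full-or-partial $1,000 increments; reduction = 47 × $40 = $1,880, leaving $1,320.
Renter's Relief Credit: 28% of the $8,850 excess over $186,800 is $2,478; credit = $3,425 − $2,478 = $947.
Small Business Credit: income exceeds $195,100 by $550, which is 2 full-or-partial $500 increments; reduction = 2 × $50 = $100, leaving $600.
Education Credit: 3% of the $90,750 excess over $104,900 is $2,722.50 ≥ base, so the credit is $0.
Total: $1,320 + $947 + $600 + $0 = $2,867.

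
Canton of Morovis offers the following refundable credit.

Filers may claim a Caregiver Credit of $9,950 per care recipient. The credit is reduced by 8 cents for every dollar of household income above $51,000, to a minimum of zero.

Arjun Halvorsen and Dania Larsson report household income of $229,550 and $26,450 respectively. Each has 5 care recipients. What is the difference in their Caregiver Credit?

Arjun ($229,550): Caregiver Credit: base = 5 × $9,950 = $49,750. 8% of the $178,550 excess over $51,000 is $14,284; credit = $49,750 − $14,284 = $35,466.
Dania ($26,450): Caregiver Credit: base = 5 × $9,950 = $49,750. $26,450 is at or below the $51,000 threshold, so the full $49,750 applies.
Difference: |$35,466 − $49,750| = $14,284.

$14,284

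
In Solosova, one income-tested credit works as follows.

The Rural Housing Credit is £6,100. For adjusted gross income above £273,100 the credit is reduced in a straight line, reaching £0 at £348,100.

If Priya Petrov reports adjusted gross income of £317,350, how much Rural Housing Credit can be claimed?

£2,501

Rural Housing Credit: £317,350 is £44,250 into a £75,000 phase-out range, leaving 30,750/75,000 of the credit: £6,100 × 30,750/75,000 = £2,501.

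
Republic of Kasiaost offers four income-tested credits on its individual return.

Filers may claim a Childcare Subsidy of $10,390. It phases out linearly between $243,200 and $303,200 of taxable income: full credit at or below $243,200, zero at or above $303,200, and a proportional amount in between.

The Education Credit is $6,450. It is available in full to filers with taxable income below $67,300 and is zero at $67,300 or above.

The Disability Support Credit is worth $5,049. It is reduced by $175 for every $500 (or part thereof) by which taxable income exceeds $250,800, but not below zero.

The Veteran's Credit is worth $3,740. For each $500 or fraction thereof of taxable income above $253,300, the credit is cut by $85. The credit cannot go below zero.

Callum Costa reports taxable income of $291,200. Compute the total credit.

Childcare Subsidy: $291,200 is $48,000 into a $60,000 phase-out range, leaving 12,000/60,000 of the credit: $10,390 × 12,000/60,000 = $2,078.
Education Credit: $291,200 meets or exceeds the $67,300 cutoff, so the credit is $0.
Disability Support Credit: income exceeds $250,800 by $40,400 → 81 increments × $175 = $14,175 ≥ base, so the credit is $0.
Veteran's Credit: income exceeds $253,300 by $37,900 → 76 increments × $85 = $6,460 ≥ base, so the credit is $0.
Total: $2,078 + $0 + $0 + $0 = $2,078.

$2,078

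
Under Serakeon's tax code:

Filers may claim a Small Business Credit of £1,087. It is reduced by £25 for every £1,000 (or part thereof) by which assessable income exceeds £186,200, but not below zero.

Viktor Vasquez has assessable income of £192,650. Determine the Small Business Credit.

Small Business Credit: income exceeds £186,200 by £6,450, which is 7 full-or-partial £1,000 increments; reduction = 7 × £25 = £175, leaving £912.

£912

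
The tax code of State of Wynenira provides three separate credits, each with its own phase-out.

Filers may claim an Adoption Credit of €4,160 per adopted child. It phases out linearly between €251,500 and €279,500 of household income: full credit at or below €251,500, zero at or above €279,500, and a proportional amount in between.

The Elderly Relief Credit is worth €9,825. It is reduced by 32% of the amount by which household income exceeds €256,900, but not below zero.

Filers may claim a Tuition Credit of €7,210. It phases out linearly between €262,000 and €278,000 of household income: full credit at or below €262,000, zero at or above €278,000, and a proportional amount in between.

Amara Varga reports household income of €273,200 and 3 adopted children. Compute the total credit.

€9,580

Adoption Credit: base = 3 × €4,160 = €12,480. €273,200 is €21,700 into a €28,000 phase-out range, leaving 6,300/28,000 of the credit: €12,480 × 6,300/28,000 = €2,808.
Elderly Relief Credit: 32% of the €16,300 excess over €256,900 is €5,216; credit = €9,825 − €5,216 = €4,609.
Tuition Credit: €273,200 is €11,200 into a €16,000 phase-out range, leaving 4,800/16,000 of the credit: €7,210 × 4,800/16,000 = €2,163.
Total: €2,808 + €4,609 + €2,163 = €9,580.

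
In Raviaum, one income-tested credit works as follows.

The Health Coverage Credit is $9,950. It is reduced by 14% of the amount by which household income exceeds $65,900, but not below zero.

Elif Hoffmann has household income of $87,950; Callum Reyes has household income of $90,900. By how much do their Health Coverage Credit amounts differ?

$413

Elif ($87,950): Health Coverage Credit: 14% of the $22,050 excess over $65,900 is $3,087; credit = $9,950 − $3,087 = $6,863.
Callum ($90,900): Health Coverage Credit: 14% of the $25,000 excess over $65,900 is $3,500; credit = $9,950 − $3,500 = $6,450.
Difference: |$6,863 − $6,450| = $413.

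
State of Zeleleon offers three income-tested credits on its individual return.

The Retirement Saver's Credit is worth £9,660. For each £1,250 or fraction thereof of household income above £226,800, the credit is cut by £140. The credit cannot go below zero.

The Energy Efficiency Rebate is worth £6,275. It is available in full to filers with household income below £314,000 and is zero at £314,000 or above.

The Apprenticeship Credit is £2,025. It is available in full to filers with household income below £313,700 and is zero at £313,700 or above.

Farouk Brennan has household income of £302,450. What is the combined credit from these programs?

£9,420

Retirement Saver's Credit: income exceeds £226,800 by £75,650, which is 61 full-or-partial £1,250 increments; reduction = 61 × £140 = £8,540, leaving £1,120.
Energy Efficiency Rebate: £302,450 is below the £314,000 cutoff, so the full £6,275 applies.
Apprenticeship Credit: £302,450 is below the £313,700 cutoff, so the full £2,025 applies.
Total: £1,120 + £6,275 + £2,025 = £9,420.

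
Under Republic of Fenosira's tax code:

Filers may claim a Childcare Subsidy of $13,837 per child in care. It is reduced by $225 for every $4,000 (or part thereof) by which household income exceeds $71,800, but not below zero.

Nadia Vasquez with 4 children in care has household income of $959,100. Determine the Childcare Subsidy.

$5,398

Childcare Subsidy: base = 4 × $13,837 = $55,348. income exceeds $71,800 by $887,300, which is 222 full-or-partial $4,000 increments; reduction = 222 × $225 = $49,950, leaving $5,398.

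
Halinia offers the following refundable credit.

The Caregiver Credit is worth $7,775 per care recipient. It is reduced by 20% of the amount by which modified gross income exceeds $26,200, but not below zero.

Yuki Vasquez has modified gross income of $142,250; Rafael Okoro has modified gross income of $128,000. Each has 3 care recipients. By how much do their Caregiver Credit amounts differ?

$2,850

Yuki ($142,250): Caregiver Credit: base = 3 × $7,775 = $23,325. 20% of the $116,050 excess over $26,200 is $23,210; credit = $23,325 − $23,210 = $115.
Rafael ($128,000): Caregiver Credit: base = 3 × $7,775 = $23,325. 20% of the $101,800 excess over $26,200 is $20,360; credit = $23,325 − $20,360 = $2,965.
Difference: |$115 − $2,965| = $2,850.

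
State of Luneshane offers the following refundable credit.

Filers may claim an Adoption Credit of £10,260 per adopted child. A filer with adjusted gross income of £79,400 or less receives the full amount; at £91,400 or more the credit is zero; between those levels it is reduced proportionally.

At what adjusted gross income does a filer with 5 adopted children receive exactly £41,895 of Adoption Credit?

Full credit = 5 × £10,260 = £51,300.
£41,895 is 41,895/51,300 of the full £51,300, so 9,405/51,300 of the £12,000 range has been used: income = £79,400 + £12,000 × 9,405/51,300 = £81,600.

£81,600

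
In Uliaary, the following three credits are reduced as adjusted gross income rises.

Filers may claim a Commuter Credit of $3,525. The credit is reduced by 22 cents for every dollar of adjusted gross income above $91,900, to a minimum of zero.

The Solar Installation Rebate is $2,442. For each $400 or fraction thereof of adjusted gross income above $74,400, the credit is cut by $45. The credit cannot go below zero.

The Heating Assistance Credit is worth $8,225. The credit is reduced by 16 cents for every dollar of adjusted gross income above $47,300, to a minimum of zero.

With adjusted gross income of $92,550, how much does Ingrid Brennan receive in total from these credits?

Commuter Credit: 22% of the $650 excess over $91,900 is $143; credit = $3,525 − $143 = $3,382.
Solar Installation Rebate: income exceeds $74,400 by $18,150, which is 46 full-or-partial $400 increments; reduction = 46 × $45 = $2,070, leaving $372.
Heating Assistance Credit: 16% of the $45,250 excess over $47,300 is $7,240; credit = $8,225 − $7,240 = $985.
Total: $3,382 + $372 + $985 = $4,739.

$4,739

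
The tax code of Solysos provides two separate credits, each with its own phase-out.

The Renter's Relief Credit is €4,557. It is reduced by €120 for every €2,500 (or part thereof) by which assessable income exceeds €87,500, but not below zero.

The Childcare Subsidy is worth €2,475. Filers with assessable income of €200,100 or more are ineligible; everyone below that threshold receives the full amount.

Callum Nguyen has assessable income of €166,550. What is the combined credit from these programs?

€3,192

Renter's Relief Credit: income exceeds €87,500 by €79,050, which is 32 full-or-partial €2,500 increments; reduction = 32 × €120 = €3,840, leaving €717.
Childcare Subsidy: €166,550 is below the €200,100 cutoff, so the full €2,475 applies.
Total: €717 + €2,475 = €3,192.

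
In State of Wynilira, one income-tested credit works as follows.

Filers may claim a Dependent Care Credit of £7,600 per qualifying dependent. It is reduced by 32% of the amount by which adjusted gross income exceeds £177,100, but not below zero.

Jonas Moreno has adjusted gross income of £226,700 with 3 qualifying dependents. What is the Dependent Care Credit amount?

£6,928

Dependent Care Credit: base = 3 × £7,600 = £22,800. 32% of the £49,600 excess over £177,100 is £15,872; credit = £22,800 − £15,872 = £6,928.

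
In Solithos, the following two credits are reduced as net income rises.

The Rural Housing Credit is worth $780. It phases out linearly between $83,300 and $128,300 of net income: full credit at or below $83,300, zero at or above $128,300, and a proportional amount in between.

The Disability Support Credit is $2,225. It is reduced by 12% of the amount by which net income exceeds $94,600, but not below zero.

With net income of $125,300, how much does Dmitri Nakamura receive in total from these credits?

Rural Housing Credit: $125,300 is $42,000 into a $45,000 phase-out range, leaving 3,000/45,000 of the credit: $780 × 3,000/45,000 = $52.
Disability Support Credit: 12% of the $30,700 excess over $94,600 is $3,684 ≥ base, so the credit is $0.
Total: $52 + $0 = $52.

$52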